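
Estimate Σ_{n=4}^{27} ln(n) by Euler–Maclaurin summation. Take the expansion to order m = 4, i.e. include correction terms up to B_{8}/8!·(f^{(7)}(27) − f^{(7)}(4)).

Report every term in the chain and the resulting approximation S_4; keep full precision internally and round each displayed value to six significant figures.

∫_4^27 ln(x) dx evaluates to 60.4424.
Endpoint term: (f(4) + f(27))/2 = (1.38629 + 3.29584)/2 = 2.34107.
So far: 62.7835.
k=1: B_{2}/(2)! × [f^{(1)}(27) − f^{(1)}(4)] = 1/12 × (0.0370370 − 0.250000) = -0.0177469.
Partial sum through k=1: 62.7657.
k=2: B_{4}/(4)! × [f^{(3)}(27) − f^{(3)}(4)] = −1/720 × (0.000101611 − 0.0312500) = 4.32617e-05.
Partial sum through k=2: 62.7658.
k=3: B_{6}/(6)! × [f^{(5)}(27) − f^{(5)}(4)] = 1/30240 × (1.67260e-06 − 0.0234375) = -7.74994e-07.
Partial sum through k=3: 62.7658.
k=4: B_{8}/(8)! × [f^{(7)}(27) − f^{(7)}(4)] = −1/1209600 × (6.88313e-08 − 0.0439453) = 3.63304e-08.

S_4 ≈ 62.7658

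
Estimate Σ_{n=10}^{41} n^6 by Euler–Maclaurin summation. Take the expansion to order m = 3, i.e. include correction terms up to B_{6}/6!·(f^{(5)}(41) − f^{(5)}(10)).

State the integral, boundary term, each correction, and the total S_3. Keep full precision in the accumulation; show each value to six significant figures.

S_3 ≈ 3.02540e+10

The integral term ∫_10^41 x^6 dx = 2.78206e+10.
½[f(10) + f(41)] = ½[1.00000e+06 + 4.75010e+09] = 2.37555e+09.
Integral + boundary = 3.01962e+10.
Order-1 term: 1/12 · (6.95137e+08 − 600000) = 5.78781e+07.
Running total after k=1: 3.02540e+10.
Order-2 term: −1/720 · (8.27052e+06 − 120000) = -11320.2.
Running total after k=2: 3.02540e+10.
Order-3 term: 1/30240 · (29520.0 − 7200.00) = 0.738095.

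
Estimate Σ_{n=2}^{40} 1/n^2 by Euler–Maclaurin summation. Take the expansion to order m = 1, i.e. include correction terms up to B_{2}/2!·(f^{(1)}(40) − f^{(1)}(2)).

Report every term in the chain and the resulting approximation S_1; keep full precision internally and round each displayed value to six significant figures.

S_1 ≈ 0.621143

The integral term ∫_2^40 1/x^2 dx = 0.475000.
Endpoint term: (f(2) + f(40))/2 = (0.250000 + 0.000625000)/2 = 0.125312.
So far: 0.600313.
k=1: B_{2}/(2)! × [f^{(1)}(40) − f^{(1)}(2)] = 1/12 × (-3.12500e-05 − (-0.250000)) = 0.0208307.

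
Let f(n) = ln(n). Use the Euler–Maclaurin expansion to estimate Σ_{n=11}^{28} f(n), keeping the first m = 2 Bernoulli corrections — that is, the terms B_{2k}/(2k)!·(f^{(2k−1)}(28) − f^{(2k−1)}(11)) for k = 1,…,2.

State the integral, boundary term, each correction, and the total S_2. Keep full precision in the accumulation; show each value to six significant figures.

S_2 ≈ 52.7853

The integral term ∫_11^28 ln(x) dx = 49.9249.
½[f(11) + f(28)] = ½[2.39790 + 3.33220] = 2.86505.
Running total after boundary: 52.7899.
Order-1 term: 1/12 · (0.0357143 − 0.0909091) = -0.00459957.
After k=1: 52.7853.
Order-2 term: −1/720 · (9.11079e-05 − 0.00150263) = 1.96045e-06.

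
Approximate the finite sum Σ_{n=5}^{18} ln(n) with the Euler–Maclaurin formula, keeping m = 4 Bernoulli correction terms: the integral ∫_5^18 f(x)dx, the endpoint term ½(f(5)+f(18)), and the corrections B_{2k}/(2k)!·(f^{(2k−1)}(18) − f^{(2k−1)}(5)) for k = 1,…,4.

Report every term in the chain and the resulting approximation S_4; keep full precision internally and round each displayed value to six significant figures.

∫_5^18 ln(x) dx evaluates to 30.9795.
Boundary: ½(f(5) + f(18)) = ½(1.60944 + 2.89037) = 2.24990.
Integral + boundary = 33.2294.
Order-1 term: 1/12 · (0.0555556 − 0.200000) = -0.0120370.
After k=1: 33.2174.
Order-2 term: −1/720 · (0.000342936 − 0.0160000) = 2.17459e-05.
After k=2: 33.2174.
Order-3 term: 1/30240 · (1.27013e-05 − 0.00768000) = -2.53548e-07.
After k=3: 33.2174.
Order-4 term: −1/1209600 · (1.17605e-06 − 0.00921600) = 7.61808e-09.

S_4 ≈ 33.2174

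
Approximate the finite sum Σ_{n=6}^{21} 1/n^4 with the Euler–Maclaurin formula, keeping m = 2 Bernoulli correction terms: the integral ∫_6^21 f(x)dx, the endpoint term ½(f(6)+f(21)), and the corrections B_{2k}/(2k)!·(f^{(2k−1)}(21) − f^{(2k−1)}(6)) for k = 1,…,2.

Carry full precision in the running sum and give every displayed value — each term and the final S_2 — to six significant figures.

S_2 ≈ 0.00193778

∫_6^21 1/x^4 dx evaluates to 0.00150722.
Boundary: ½(f(6) + f(21)) = ½(0.000771605 + 5.14189e-06) = 0.000388373.
Running total after boundary: 0.00189559.
Order-1 term: 1/12 · (-9.79408e-07 − (-0.000514403)) = 4.27853e-05.
After k=1: 0.00193838.
Order-2 term: −1/720 · (-6.66264e-08 − (-0.000428669)) = -5.95282e-07.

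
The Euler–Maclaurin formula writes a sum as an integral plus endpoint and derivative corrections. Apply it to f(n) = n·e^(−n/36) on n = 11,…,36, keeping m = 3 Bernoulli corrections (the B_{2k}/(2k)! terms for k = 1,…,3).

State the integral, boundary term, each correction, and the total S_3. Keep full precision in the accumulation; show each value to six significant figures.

S_3 ≈ 303.608

Integral: ∫_11^36 x·e^(−x/36) dx = 292.977.
Boundary: ½(f(11) + f(36)) = ½(8.10385 + 13.2437) = 10.6738.
Integral + boundary = 303.650.
Order-1 term: 1/12 · (0.00000 − 0.511607) = -0.0426339.
Running total after k=1: 303.608.
Order-2 term: −1/720 · (0.000567715 − 0.00153166) = 1.33882e-06.
Running total after k=2: 303.608.
Order-3 term: 1/30240 · (8.76104e-07 − 2.05908e-06) = -3.91196e-11.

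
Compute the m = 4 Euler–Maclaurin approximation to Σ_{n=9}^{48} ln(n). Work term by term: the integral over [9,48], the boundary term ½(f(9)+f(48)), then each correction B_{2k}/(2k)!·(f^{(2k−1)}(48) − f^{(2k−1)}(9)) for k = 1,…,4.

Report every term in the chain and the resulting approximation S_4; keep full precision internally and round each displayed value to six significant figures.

∫_9^48 ln(x) dx evaluates to 127.043.
Boundary: ½(f(9) + f(48)) = ½(2.19722 + 3.87120) = 3.03421.
Integral + boundary = 130.077.
k=1: B_{2}/(2)! × [f^{(1)}(48) − f^{(1)}(9)] = 1/12 × (0.0208333 − 0.111111) = -0.00752315.
Partial sum through k=1: 130.069.
k=2: B_{4}/(4)! × [f^{(3)}(48) − f^{(3)}(9)] = −1/720 × (1.80845e-05 − 0.00274348) = 3.78528e-06.
Partial sum through k=2: 130.069.
k=3: B_{6}/(6)! × [f^{(5)}(48) − f^{(5)}(9)] = 1/30240 × (9.41901e-08 − 0.000406442) = -1.34374e-08.
Partial sum through k=3: 130.069.
k=4: B_{8}/(8)! × [f^{(7)}(48) − f^{(7)}(9)] = −1/1209600 × (1.22643e-09 − 0.000150534) = 1.24448e-10.

S_4 ≈ 130.069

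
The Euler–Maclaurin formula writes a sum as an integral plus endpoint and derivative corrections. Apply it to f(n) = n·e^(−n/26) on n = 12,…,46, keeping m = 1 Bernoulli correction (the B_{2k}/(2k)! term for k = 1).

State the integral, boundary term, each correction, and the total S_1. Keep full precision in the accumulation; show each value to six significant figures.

S_1 ≈ 311.304

∫_12^46 x·e^(−x/26) dx evaluates to 303.641.
Endpoint term: (f(12) + f(46))/2 = (7.56376 + 7.84135)/2 = 7.70255.
Integral + boundary = 311.343.
Correction k=1: B_{2}/2! · (f^{(1)}(46) − f^{(1)}(12)) = 1/12 · (-0.131126 − 0.339399) = -0.0392105.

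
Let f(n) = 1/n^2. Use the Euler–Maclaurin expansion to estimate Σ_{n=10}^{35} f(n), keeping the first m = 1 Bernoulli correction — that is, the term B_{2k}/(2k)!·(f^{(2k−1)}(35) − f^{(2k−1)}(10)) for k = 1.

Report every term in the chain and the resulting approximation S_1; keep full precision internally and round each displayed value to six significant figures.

Integral: ∫_10^35 1/x^2 dx = 0.0714286.
Endpoint term: (f(10) + f(35))/2 = (0.0100000 + 0.000816327)/2 = 0.00540816.
Integral + boundary = 0.0768367.
Order-1 term: 1/12 · (-4.66472e-05 − (-0.00200000)) = 0.000162779.

S_1 ≈ 0.0769995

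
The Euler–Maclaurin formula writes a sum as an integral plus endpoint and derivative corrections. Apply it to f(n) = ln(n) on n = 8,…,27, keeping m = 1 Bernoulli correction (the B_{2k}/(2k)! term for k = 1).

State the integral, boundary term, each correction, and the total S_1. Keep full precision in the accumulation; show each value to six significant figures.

S_1 ≈ 56.0324

The integral term ∫_8^27 ln(x) dx = 53.3521.
Boundary: ½(f(8) + f(27)) = ½(2.07944 + 3.29584) = 2.68764.
So far: 56.0397.
Correction k=1: B_{2}/2! · (f^{(1)}(27) − f^{(1)}(8)) = 1/12 · (0.0370370 − 0.125000) = -0.00733025.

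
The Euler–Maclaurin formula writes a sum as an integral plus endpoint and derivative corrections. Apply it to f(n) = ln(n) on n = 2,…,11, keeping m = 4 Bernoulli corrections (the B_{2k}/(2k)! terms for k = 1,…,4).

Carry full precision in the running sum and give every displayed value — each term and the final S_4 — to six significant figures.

Integral: ∫_2^11 ln(x) dx = 15.9906.
Endpoint term: (f(2) + f(11))/2 = (0.693147 + 2.39790)/2 = 1.54552.
Running total after boundary: 17.5361.
Order-1 term: 1/12 · (0.0909091 − 0.500000) = -0.0340909.
Partial sum through k=1: 17.5020.
Order-2 term: −1/720 · (0.00150263 − 0.250000) = 0.000345135.
Partial sum through k=2: 17.5023.
Order-3 term: 1/30240 · (0.000149021 − 0.750000) = -2.47967e-05.
Partial sum through k=3: 17.5023.
Order-4 term: −1/1209600 · (3.69474e-05 − 5.62500) = 4.65027e-06.

S_4 ≈ 17.5023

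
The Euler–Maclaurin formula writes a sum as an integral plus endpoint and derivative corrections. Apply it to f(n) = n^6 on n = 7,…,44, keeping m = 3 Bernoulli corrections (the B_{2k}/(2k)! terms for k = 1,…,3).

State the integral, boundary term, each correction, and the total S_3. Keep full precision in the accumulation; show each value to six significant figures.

Integral: ∫_7^44 x^6 dx = 4.56110e+10.
Endpoint term: (f(7) + f(44))/2 = (117649 + 7.25631e+09)/2 = 3.62822e+09.
Integral + boundary = 4.92392e+10.
Order-1 term: 1/12 · (9.89497e+08 − 100842) = 8.24497e+07.
Partial sum through k=1: 4.93217e+10.
Order-2 term: −1/720 · (1.02221e+07 − 41160.0) = -14140.2.
Partial sum through k=2: 4.93216e+10.
Order-3 term: 1/30240 · (31680.0 − 5040.00) = 0.880952.

S_3 ≈ 4.93216e+10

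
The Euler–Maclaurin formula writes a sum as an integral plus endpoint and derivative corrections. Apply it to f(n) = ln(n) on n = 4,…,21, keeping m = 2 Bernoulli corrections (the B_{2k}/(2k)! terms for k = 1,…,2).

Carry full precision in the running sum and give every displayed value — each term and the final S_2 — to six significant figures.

S_2 ≈ 43.5884

The integral term ∫_4^21 ln(x) dx = 41.3898.
Endpoint term: (f(4) + f(21))/2 = (1.38629 + 3.04452)/2 = 2.21541.
Running total after boundary: 43.6052.
k=1: B_{2}/(2)! × [f^{(1)}(21) − f^{(1)}(4)] = 1/12 × (0.0476190 − 0.250000) = -0.0168651.
After k=1: 43.5883.
k=2: B_{4}/(4)! × [f^{(3)}(21) − f^{(3)}(4)] = −1/720 × (0.000215959 − 0.0312500) = 4.31028e-05.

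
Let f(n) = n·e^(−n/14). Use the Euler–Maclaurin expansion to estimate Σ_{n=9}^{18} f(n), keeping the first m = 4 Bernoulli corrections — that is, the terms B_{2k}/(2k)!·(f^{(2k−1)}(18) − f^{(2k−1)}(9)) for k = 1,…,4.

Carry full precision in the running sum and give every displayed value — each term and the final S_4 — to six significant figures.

S_4 ≈ 50.2847

Integral: ∫_9^18 x·e^(−x/14) dx = 45.4528.
½[f(9) + f(18)] = ½[4.73209 + 4.97615] = 4.85412.
Integral + boundary = 50.3069.
Order-1 term: 1/12 · (-0.0789866 − 0.187781) = -0.0222307.
Running total after k=1: 50.2847.
Order-2 term: −1/720 · (0.00241796 − 0.00632325) = 5.42402e-06.
Running total after k=2: 50.2847.
Order-3 term: 1/30240 · (2.67291e-05 − 5.96349e-05) = -1.08815e-09.
Running total after k=3: 50.2847.
Order-4 term: −1/1209600 · (2.09805e-07 − 4.43920e-07) = 1.93548e-13.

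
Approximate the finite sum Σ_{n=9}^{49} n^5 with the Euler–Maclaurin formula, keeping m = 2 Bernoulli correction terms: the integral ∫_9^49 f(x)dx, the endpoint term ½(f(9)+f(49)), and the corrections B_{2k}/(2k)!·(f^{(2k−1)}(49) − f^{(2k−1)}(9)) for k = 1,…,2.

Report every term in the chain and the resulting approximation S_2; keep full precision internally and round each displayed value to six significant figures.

Integral: ∫_9^49 x^5 dx = 2.30679e+09.
½[f(9) + f(49)] = ½[59049.0 + 2.82475e+08] = 1.41267e+08.
So far: 2.44806e+09.
k=1: B_{2}/(2)! × [f^{(1)}(49) − f^{(1)}(9)] = 1/12 × (2.88240e+07 − 32805.0) = 2.39927e+06.
Partial sum through k=1: 2.45046e+09.
k=2: B_{4}/(4)! × [f^{(3)}(49) − f^{(3)}(9)] = −1/720 × (144060 − 4860.00) = -193.333.

S_2 ≈ 2.45046e+09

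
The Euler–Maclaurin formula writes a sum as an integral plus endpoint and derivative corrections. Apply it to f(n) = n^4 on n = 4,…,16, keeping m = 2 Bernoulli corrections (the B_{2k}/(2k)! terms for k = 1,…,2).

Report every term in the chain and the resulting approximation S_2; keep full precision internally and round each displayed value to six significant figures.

S_2 ≈ 243750

∫_4^16 x^4 dx evaluates to 209510.
Endpoint term: (f(4) + f(16))/2 = (256.000 + 65536.0)/2 = 32896.0.
Running total after boundary: 242406.
k=1: B_{2}/(2)! × [f^{(1)}(16) − f^{(1)}(4)] = 1/12 × (16384.0 − 256.000) = 1344.00.
After k=1: 243750.
k=2: B_{4}/(4)! × [f^{(3)}(16) − f^{(3)}(4)] = −1/720 × (384.000 − 96.0000) = -0.400000.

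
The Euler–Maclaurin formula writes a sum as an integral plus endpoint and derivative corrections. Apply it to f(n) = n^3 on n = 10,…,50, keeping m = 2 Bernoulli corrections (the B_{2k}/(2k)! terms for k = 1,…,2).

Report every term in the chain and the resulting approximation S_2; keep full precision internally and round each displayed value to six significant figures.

The integral term ∫_10^50 x^3 dx = 1.56000e+06.
Endpoint term: (f(10) + f(50))/2 = (1000.00 + 125000)/2 = 63000.0.
Running total after boundary: 1.62300e+06.
Correction k=1: B_{2}/2! · (f^{(1)}(50) − f^{(1)}(10)) = 1/12 · (7500.00 − 300.000) = 600.000.
Running total after k=1: 1.62360e+06.
Correction k=2: B_{4}/4! · (f^{(3)}(50) − f^{(3)}(10)) = −1/720 · (6.00000 − 6.00000) = 0.00000.

S_2 ≈ 1.62360e+06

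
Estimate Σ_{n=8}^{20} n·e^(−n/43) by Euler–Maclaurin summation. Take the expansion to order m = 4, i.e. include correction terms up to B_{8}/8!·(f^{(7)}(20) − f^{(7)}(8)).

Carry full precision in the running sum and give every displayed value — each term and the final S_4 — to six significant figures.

S_4 ≈ 128.858

The integral term ∫_8^20 x·e^(−x/43) dx = 119.285.
½[f(8) + f(20)] = ½[6.64188 + 12.5612] = 9.60156.
Integral + boundary = 128.887.
Order-1 term: 1/12 · (0.335940 − 0.675773) = -0.0283194.
Partial sum through k=1: 128.858.
Order-2 term: −1/720 · (0.000861041 − 0.00126352) = 5.58995e-07.
Partial sum through k=2: 128.858.
Order-3 term: 1/30240 · (8.33096e-07 − 1.16904e-06) = -1.11092e-11.
Partial sum through k=3: 128.858.
Order-4 term: −1/1209600 · (6.49277e-10 − 8.94931e-10) = 2.03087e-16.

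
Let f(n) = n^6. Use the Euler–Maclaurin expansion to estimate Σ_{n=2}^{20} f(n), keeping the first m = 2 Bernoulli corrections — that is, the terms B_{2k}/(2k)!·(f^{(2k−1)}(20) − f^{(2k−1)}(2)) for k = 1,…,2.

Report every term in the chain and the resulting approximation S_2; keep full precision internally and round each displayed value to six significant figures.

∫_2^20 x^6 dx evaluates to 1.82857e+08.
Boundary: ½(f(2) + f(20)) = ½(64.0000 + 6.40000e+07) = 3.20000e+07.
So far: 2.14857e+08.
Correction k=1: B_{2}/2! · (f^{(1)}(20) − f^{(1)}(2)) = 1/12 · (1.92000e+07 − 192.000) = 1.59998e+06.
Running total after k=1: 2.16457e+08.
Correction k=2: B_{4}/4! · (f^{(3)}(20) − f^{(3)}(2)) = −1/720 · (960000 − 960.000) = -1332.00.

S_2 ≈ 2.16456e+08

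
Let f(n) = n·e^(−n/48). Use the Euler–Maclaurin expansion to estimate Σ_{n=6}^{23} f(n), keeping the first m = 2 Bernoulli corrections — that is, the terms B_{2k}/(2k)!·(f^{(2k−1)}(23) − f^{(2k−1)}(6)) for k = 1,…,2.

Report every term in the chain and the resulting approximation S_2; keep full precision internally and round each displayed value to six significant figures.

Integral: ∫_6^23 x·e^(−x/48) dx = 176.860.
Boundary: ½(f(6) + f(23)) = ½(5.29498 + 14.2439) = 9.76943.
So far: 186.630.
Order-1 term: 1/12 · (0.322552 − 0.772185) = -0.0374694.
Running total after k=1: 186.592.
Order-2 term: −1/720 · (0.000677583 − 0.00110121) = 5.88366e-07.

S_2 ≈ 186.592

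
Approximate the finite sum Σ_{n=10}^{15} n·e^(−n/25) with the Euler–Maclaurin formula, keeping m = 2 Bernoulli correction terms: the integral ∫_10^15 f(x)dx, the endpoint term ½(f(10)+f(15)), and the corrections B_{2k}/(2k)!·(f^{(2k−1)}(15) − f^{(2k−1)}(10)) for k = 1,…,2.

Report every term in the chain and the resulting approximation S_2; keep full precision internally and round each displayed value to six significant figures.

The integral term ∫_10^15 x·e^(−x/25) dx = 37.7184.
½[f(10) + f(15)] = ½[6.70320 + 8.23217] = 7.46769.
So far: 45.1861.
k=1: B_{2}/(2)! × [f^{(1)}(15) − f^{(1)}(10)] = 1/12 × (0.219525 − 0.402192) = -0.0152223.
Partial sum through k=1: 45.1709.
k=2: B_{4}/(4)! × [f^{(3)}(15) − f^{(3)}(10)] = −1/720 × (0.00210744 − 0.00278853) = 9.45965e-07.

S_2 ≈ 45.1709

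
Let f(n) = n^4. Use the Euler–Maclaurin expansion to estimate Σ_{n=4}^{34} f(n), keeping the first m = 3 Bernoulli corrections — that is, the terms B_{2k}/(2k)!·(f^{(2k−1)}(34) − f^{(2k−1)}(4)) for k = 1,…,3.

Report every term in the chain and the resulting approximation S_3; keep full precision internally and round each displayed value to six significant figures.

S_3 ≈ 9.76826e+06

The integral term ∫_4^34 x^4 dx = 9.08688e+06.
Endpoint term: (f(4) + f(34))/2 = (256.000 + 1.33634e+06)/2 = 668296.
Running total after boundary: 9.75518e+06.
Correction k=1: B_{2}/2! · (f^{(1)}(34) − f^{(1)}(4)) = 1/12 · (157216 − 256.000) = 13080.0.
Running total after k=1: 9.76826e+06.
Correction k=2: B_{4}/4! · (f^{(3)}(34) − f^{(3)}(4)) = −1/720 · (816.000 − 96.0000) = -1.00000.
Running total after k=2: 9.76826e+06.
Correction k=3: B_{6}/6! · (f^{(5)}(34) − f^{(5)}(4)) = 1/30240 · (0.00000 − 0.00000) = 0.00000.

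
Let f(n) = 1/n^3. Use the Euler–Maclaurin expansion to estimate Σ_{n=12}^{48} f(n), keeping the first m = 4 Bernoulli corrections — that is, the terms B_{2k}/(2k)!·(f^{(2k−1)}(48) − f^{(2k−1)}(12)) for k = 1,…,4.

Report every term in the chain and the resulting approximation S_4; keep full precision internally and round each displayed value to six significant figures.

∫_12^48 1/x^3 dx evaluates to 0.00325521.
½[f(12) + f(48)] = ½[0.000578704 + 9.04225e-06] = 0.000293873.
Integral + boundary = 0.00354908.
k=1: B_{2}/(2)! × [f^{(1)}(48) − f^{(1)}(12)] = 1/12 × (-5.65140e-07 − (-0.000144676)) = 1.20092e-05.
After k=1: 0.00356109.
k=2: B_{4}/(4)! × [f^{(3)}(48) − f^{(3)}(12)] = −1/720 × (-4.90573e-09 − (-2.00939e-05)) = -2.79014e-08.
After k=2: 0.00356106.
k=3: B_{6}/(6)! × [f^{(5)}(48) − f^{(5)}(12)] = 1/30240 × (-8.94274e-11 − (-5.86071e-06)) = 1.93804e-10.
After k=3: 0.00356106.
k=4: B_{8}/(8)! × [f^{(7)}(48) − f^{(7)}(12)] = −1/1209600 × (-2.79461e-12 − (-2.93036e-06)) = -2.42258e-12.

S_4 ≈ 0.00356106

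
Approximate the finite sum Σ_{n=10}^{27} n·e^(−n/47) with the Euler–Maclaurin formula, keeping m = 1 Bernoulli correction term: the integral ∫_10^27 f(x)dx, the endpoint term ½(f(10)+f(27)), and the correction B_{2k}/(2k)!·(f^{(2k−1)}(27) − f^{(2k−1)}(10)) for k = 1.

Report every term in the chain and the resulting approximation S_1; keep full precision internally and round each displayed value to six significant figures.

S_1 ≈ 219.037

∫_10^27 x·e^(−x/47) dx evaluates to 207.428.
Boundary: ½(f(10) + f(27)) = ½(8.08345 + 15.2011) = 11.6423.
So far: 219.071.
Correction k=1: B_{2}/2! · (f^{(1)}(27) − f^{(1)}(10)) = 1/12 · (0.239576 − 0.636357) = -0.0330651.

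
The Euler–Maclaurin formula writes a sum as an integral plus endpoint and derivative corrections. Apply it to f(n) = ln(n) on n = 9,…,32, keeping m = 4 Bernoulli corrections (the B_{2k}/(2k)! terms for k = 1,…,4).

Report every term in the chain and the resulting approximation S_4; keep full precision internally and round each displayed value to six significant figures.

The integral term ∫_9^32 ln(x) dx = 68.1285.
Boundary: ½(f(9) + f(32)) = ½(2.19722 + 3.46574) = 2.83148.
Integral + boundary = 70.9600.
Order-1 term: 1/12 · (0.0312500 − 0.111111) = -0.00665509.
Running total after k=1: 70.9534.
Order-2 term: −1/720 · (6.10352e-05 − 0.00274348) = 3.72562e-06.
Running total after k=2: 70.9534.
Order-3 term: 1/30240 · (7.15256e-07 − 0.000406442) = -1.34169e-08.
Running total after k=3: 70.9534.
Order-4 term: −1/1209600 · (2.09548e-08 − 0.000150534) = 1.24432e-10.

S_4 ≈ 70.9534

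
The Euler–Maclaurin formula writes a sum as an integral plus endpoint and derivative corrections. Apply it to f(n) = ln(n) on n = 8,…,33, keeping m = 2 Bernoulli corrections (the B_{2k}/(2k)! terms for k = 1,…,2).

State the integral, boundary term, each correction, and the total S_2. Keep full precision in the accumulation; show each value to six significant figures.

S_2 ≈ 76.5293

The integral term ∫_8^33 ln(x) dx = 73.7492.
½[f(8) + f(33)] = ½[2.07944 + 3.49651] = 2.78797.
Integral + boundary = 76.5372.
k=1: B_{2}/(2)! × [f^{(1)}(33) − f^{(1)}(8)] = 1/12 × (0.0303030 − 0.125000) = -0.00789141.
After k=1: 76.5293.
k=2: B_{4}/(4)! × [f^{(3)}(33) − f^{(3)}(8)] = −1/720 × (5.56529e-05 − 0.00390625) = 5.34805e-06.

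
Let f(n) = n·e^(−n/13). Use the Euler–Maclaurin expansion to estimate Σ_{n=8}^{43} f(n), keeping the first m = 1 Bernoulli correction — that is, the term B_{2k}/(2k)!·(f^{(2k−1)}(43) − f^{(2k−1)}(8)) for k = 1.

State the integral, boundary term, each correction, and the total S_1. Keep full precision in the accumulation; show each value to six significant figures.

S_1 ≈ 123.817

∫_8^43 x·e^(−x/13) dx evaluates to 120.893.
Boundary: ½(f(8) + f(43)) = ½(4.32346 + 1.57382) = 2.94864.
So far: 123.842.
Order-1 term: 1/12 · (-0.0844628 − 0.207859) = -0.0243601.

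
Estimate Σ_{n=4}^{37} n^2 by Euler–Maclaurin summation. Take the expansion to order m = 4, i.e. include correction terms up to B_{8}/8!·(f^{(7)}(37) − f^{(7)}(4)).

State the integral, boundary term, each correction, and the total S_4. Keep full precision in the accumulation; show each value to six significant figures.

S_4 ≈ 17561.0

Integral: ∫_4^37 x^2 dx = 16863.0.
Endpoint term: (f(4) + f(37))/2 = (16.0000 + 1369.00)/2 = 692.500.
So far: 17555.5.
k=1: B_{2}/(2)! × [f^{(1)}(37) − f^{(1)}(4)] = 1/12 × (74.0000 − 8.00000) = 5.50000.
After k=1: 17561.0.
k=2: B_{4}/(4)! × [f^{(3)}(37) − f^{(3)}(4)] = −1/720 × (0.00000 − 0.00000) = 0.00000.
After k=2: 17561.0.
k=3: B_{6}/(6)! × [f^{(5)}(37) − f^{(5)}(4)] = 1/30240 × (0.00000 − 0.00000) = 0.00000.
After k=3: 17561.0.
k=4: B_{8}/(8)! × [f^{(7)}(37) − f^{(7)}(4)] = −1/1209600 × (0.00000 − 0.00000) = 0.00000.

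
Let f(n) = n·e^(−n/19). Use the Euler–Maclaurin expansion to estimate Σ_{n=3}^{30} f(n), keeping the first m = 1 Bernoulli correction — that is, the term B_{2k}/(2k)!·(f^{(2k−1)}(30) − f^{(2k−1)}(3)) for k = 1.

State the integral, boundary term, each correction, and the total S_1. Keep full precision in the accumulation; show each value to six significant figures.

S_1 ≈ 169.286

∫_3^30 x·e^(−x/19) dx evaluates to 164.982.
½[f(3) + f(30)] = ½[2.56182 + 6.18576] = 4.37379.
So far: 169.356.
k=1: B_{2}/(2)! × [f^{(1)}(30) − f^{(1)}(3)] = 1/12 × (-0.119374 − 0.719107) = -0.0698735.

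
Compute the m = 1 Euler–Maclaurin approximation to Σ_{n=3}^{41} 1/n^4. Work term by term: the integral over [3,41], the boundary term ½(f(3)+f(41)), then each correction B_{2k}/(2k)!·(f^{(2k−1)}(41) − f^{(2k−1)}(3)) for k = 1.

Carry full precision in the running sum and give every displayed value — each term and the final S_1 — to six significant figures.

The integral term ∫_3^41 1/x^4 dx = 0.0123408.
Boundary: ½(f(3) + f(41)) = ½(0.0123457 + 3.53887e-07) = 0.00617302.
So far: 0.0185139.
Correction k=1: B_{2}/2! · (f^{(1)}(41) − f^{(1)}(3)) = 1/12 · (-3.45256e-08 − (-0.0164609)) = 0.00137174.

S_1 ≈ 0.0198856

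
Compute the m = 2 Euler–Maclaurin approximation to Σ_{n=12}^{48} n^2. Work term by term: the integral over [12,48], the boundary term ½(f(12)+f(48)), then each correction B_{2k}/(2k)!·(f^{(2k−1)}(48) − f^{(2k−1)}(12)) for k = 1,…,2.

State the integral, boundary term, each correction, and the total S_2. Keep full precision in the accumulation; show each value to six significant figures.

Integral: ∫_12^48 x^2 dx = 36288.0.
Boundary: ½(f(12) + f(48)) = ½(144.000 + 2304.00) = 1224.00.
Integral + boundary = 37512.0.
k=1: B_{2}/(2)! × [f^{(1)}(48) − f^{(1)}(12)] = 1/12 × (96.0000 − 24.0000) = 6.00000.
After k=1: 37518.0.
k=2: B_{4}/(4)! × [f^{(3)}(48) − f^{(3)}(12)] = −1/720 × (0.00000 − 0.00000) = 0.00000.

S_2 ≈ 37518.0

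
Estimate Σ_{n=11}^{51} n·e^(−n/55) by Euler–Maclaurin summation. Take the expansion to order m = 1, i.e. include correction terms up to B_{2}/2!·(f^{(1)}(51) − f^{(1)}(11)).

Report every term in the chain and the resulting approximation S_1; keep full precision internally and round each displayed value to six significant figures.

S_1 ≈ 680.002

The integral term ∫_11^51 x·e^(−x/55) dx = 665.463.
Endpoint term: (f(11) + f(51))/2 = (9.00604 + 20.1772)/2 = 14.5916.
Integral + boundary = 680.054.
k=1: B_{2}/(2)! × [f^{(1)}(51) − f^{(1)}(11)] = 1/12 × (0.0287732 − 0.654985) = -0.0521843.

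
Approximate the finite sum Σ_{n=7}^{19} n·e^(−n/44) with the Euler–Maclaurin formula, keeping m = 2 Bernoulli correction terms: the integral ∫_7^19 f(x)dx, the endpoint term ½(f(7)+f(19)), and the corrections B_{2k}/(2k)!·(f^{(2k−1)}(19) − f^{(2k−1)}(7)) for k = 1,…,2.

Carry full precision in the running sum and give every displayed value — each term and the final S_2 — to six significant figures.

S_2 ≈ 123.139

Integral: ∫_7^19 x·e^(−x/44) dx = 114.014.
Endpoint term: (f(7) + f(19))/2 = (5.97043 + 12.3372)/2 = 9.15383.
Integral + boundary = 123.168.
Order-1 term: 1/12 · (0.368936 − 0.717227) = -0.0290243.
Partial sum through k=1: 123.139.
Order-2 term: −1/720 · (0.000861359 − 0.00125158) = 5.41978e-07.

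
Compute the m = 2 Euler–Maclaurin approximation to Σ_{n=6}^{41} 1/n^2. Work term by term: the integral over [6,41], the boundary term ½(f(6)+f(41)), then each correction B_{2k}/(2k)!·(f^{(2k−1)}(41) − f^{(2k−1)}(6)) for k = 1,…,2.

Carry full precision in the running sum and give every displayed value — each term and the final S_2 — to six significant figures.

Integral: ∫_6^41 1/x^2 dx = 0.142276.
½[f(6) + f(41)] = ½[0.0277778 + 0.000594884] = 0.0141863.
Integral + boundary = 0.156463.
Order-1 term: 1/12 · (-2.90187e-05 − (-0.00925926)) = 0.000769187.
After k=1: 0.157232.
Order-2 term: −1/720 · (-2.07153e-07 − (-0.00308642)) = -4.28641e-06.

S_2 ≈ 0.157228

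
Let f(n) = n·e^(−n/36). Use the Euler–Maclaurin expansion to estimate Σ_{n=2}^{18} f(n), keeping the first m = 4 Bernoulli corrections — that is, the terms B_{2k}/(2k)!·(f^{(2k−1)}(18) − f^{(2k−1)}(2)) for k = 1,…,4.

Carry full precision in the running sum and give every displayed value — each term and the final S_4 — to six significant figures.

Integral: ∫_2^18 x·e^(−x/36) dx = 114.977.
Endpoint term: (f(2) + f(18))/2 = (1.89192 + 10.9176)/2 = 6.40474.
Integral + boundary = 121.382.
k=1: B_{2}/(2)! × [f^{(1)}(18) − f^{(1)}(2)] = 1/12 × (0.303265 − 0.893406) = -0.0491784.
Running total after k=1: 121.333.
k=2: B_{4}/(4)! × [f^{(3)}(18) − f^{(3)}(2)] = −1/720 × (0.00117001 − 0.00214917) = 1.35995e-06.
Running total after k=2: 121.333.
k=3: B_{6}/(6)! × [f^{(5)}(18) − f^{(5)}(2)] = 1/30240 × (1.62501e-06 − 2.78471e-06) = -3.83500e-11.
Running total after k=3: 121.333.
k=4: B_{8}/(8)! × [f^{(7)}(18) − f^{(7)}(2)] = −1/1209600 × (1.81114e-09 − 3.01783e-09) = 9.97599e-16.

S_4 ≈ 121.333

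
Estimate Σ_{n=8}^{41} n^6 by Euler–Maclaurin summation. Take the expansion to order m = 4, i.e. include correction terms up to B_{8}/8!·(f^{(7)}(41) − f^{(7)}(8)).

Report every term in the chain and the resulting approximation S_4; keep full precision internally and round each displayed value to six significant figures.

S_4 ≈ 3.02548e+10

Integral: ∫_8^41 x^6 dx = 2.78217e+10.
Boundary: ½(f(8) + f(41)) = ½(262144 + 4.75010e+09) = 2.37518e+09.
Running total after boundary: 3.01969e+10.
Correction k=1: B_{2}/2! · (f^{(1)}(41) − f^{(1)}(8)) = 1/12 · (6.95137e+08 − 196608) = 5.79117e+07.
Running total after k=1: 3.02548e+10.
Correction k=2: B_{4}/4! · (f^{(3)}(41) − f^{(3)}(8)) = −1/720 · (8.27052e+06 − 61440.0) = -11401.5.
Running total after k=2: 3.02548e+10.
Correction k=3: B_{6}/6! · (f^{(5)}(41) − f^{(5)}(8)) = 1/30240 · (29520.0 − 5760.00) = 0.785714.
Running total after k=3: 3.02548e+10.
Correction k=4: B_{8}/8! · (f^{(7)}(41) − f^{(7)}(8)) = −1/1209600 · (0.00000 − 0.00000) = 0.00000.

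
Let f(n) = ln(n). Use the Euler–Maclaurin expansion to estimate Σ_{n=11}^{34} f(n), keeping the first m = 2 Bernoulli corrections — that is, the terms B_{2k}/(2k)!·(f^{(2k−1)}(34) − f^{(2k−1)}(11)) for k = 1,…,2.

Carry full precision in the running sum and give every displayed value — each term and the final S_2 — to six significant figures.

S_2 ≈ 73.4764

∫_11^34 ln(x) dx evaluates to 70.5194.
½[f(11) + f(34)] = ½[2.39790 + 3.52636] = 2.96213.
Integral + boundary = 73.4815.
Order-1 term: 1/12 · (0.0294118 − 0.0909091) = -0.00512478.
Partial sum through k=1: 73.4764.
Order-2 term: −1/720 · (5.08854e-05 − 0.00150263) = 2.01631e-06.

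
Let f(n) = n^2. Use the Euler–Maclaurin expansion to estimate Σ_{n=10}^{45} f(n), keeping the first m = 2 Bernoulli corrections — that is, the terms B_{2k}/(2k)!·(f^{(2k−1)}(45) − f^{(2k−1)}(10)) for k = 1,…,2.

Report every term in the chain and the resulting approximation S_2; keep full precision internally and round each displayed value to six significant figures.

S_2 ≈ 31110.0

The integral term ∫_10^45 x^2 dx = 30041.7.
Endpoint term: (f(10) + f(45))/2 = (100.000 + 2025.00)/2 = 1062.50.
So far: 31104.2.
k=1: B_{2}/(2)! × [f^{(1)}(45) − f^{(1)}(10)] = 1/12 × (90.0000 − 20.0000) = 5.83333.
Partial sum through k=1: 31110.0.
k=2: B_{4}/(4)! × [f^{(3)}(45) − f^{(3)}(10)] = −1/720 × (0.00000 − 0.00000) = 0.00000.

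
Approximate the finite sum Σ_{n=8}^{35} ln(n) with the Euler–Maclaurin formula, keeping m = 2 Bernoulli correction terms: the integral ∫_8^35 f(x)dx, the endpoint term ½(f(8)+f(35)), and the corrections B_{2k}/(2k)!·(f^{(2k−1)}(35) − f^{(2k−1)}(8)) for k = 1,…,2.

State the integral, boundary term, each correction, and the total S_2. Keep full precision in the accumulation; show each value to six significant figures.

∫_8^35 ln(x) dx evaluates to 80.8016.
½[f(8) + f(35)] = ½[2.07944 + 3.55535] = 2.81739.
Running total after boundary: 83.6190.
Order-1 term: 1/12 · (0.0285714 − 0.125000) = -0.00803571.
After k=1: 83.6110.
Order-2 term: −1/720 · (4.66472e-05 − 0.00390625) = 5.36056e-06.

S_2 ≈ 83.6110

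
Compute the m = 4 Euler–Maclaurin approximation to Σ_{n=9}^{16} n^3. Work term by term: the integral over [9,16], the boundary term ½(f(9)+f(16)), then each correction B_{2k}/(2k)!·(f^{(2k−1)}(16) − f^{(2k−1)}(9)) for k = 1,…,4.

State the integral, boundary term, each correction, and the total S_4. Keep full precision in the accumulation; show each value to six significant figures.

The integral term ∫_9^16 x^3 dx = 14743.8.
Endpoint term: (f(9) + f(16))/2 = (729.000 + 4096.00)/2 = 2412.50.
So far: 17156.2.
Order-1 term: 1/12 · (768.000 − 243.000) = 43.7500.
Partial sum through k=1: 17200.0.
Order-2 term: −1/720 · (6.00000 − 6.00000) = 0.00000.
Partial sum through k=2: 17200.0.
Order-3 term: 1/30240 · (0.00000 − 0.00000) = 0.00000.
Partial sum through k=3: 17200.0.
Order-4 term: −1/1209600 · (0.00000 − 0.00000) = 0.00000.

S_4 ≈ 17200.0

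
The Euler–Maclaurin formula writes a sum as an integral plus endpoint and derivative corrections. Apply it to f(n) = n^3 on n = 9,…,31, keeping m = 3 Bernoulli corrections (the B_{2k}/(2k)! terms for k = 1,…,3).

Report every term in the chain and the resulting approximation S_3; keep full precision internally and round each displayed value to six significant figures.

S_3 ≈ 244720

Integral: ∫_9^31 x^3 dx = 229240.
Endpoint term: (f(9) + f(31))/2 = (729.000 + 29791.0)/2 = 15260.0.
Running total after boundary: 244500.
Correction k=1: B_{2}/2! · (f^{(1)}(31) − f^{(1)}(9)) = 1/12 · (2883.00 − 243.000) = 220.000.
After k=1: 244720.
Correction k=2: B_{4}/4! · (f^{(3)}(31) − f^{(3)}(9)) = −1/720 · (6.00000 − 6.00000) = 0.00000.
After k=2: 244720.
Correction k=3: B_{6}/6! · (f^{(5)}(31) − f^{(5)}(9)) = 1/30240 · (0.00000 − 0.00000) = 0.00000.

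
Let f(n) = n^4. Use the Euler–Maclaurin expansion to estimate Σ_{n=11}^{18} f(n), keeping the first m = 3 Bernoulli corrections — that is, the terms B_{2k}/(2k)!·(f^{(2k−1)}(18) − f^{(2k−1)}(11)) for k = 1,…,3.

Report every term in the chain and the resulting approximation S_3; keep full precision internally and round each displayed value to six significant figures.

S_3 ≈ 407012

The integral term ∫_11^18 x^4 dx = 345703.
½[f(11) + f(18)] = ½[14641.0 + 104976] = 59808.5.
Running total after boundary: 405512.
k=1: B_{2}/(2)! × [f^{(1)}(18) − f^{(1)}(11)] = 1/12 × (23328.0 − 5324.00) = 1500.33.
Running total after k=1: 407012.
k=2: B_{4}/(4)! × [f^{(3)}(18) − f^{(3)}(11)] = −1/720 × (432.000 − 264.000) = -0.233333.
Running total after k=2: 407012.
k=3: B_{6}/(6)! × [f^{(5)}(18) − f^{(5)}(11)] = 1/30240 × (0.00000 − 0.00000) = 0.00000.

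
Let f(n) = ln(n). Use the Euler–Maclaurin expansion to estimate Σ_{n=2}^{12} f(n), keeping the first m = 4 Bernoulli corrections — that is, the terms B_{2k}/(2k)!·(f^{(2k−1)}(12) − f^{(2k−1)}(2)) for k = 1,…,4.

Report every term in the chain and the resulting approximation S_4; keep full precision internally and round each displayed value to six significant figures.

S_4 ≈ 19.9872

The integral term ∫_2^12 ln(x) dx = 18.4326.
Boundary: ½(f(2) + f(12)) = ½(0.693147 + 2.48491) = 1.58903.
Running total after boundary: 20.0216.
k=1: B_{2}/(2)! × [f^{(1)}(12) − f^{(1)}(2)] = 1/12 × (0.0833333 − 0.500000) = -0.0347222.
After k=1: 19.9869.
k=2: B_{4}/(4)! × [f^{(3)}(12) − f^{(3)}(2)] = −1/720 × (0.00115741 − 0.250000) = 0.000345615.
After k=2: 19.9872.
k=3: B_{6}/(6)! × [f^{(5)}(12) − f^{(5)}(2)] = 1/30240 × (9.64506e-05 − 0.750000) = -2.47984e-05.
After k=3: 19.9872.
k=4: B_{8}/(8)! × [f^{(7)}(12) − f^{(7)}(2)] = −1/1209600 × (2.00939e-05 − 5.62500) = 4.65028e-06.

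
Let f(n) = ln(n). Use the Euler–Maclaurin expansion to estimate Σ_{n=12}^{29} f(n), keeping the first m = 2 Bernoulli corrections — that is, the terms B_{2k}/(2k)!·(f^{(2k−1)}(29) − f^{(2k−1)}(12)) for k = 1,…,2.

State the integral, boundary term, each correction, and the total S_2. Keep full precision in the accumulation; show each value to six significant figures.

Integral: ∫_12^29 ln(x) dx = 50.8327.
Endpoint term: (f(12) + f(29))/2 = (2.48491 + 3.36730)/2 = 2.92610.
So far: 53.7588.
Correction k=1: B_{2}/2! · (f^{(1)}(29) − f^{(1)}(12)) = 1/12 · (0.0344828 − 0.0833333) = -0.00407088.
Partial sum through k=1: 53.7547.
Correction k=2: B_{4}/4! · (f^{(3)}(29) − f^{(3)}(12)) = −1/720 · (8.20042e-05 − 0.00115741) = 1.49362e-06.

S_2 ≈ 53.7547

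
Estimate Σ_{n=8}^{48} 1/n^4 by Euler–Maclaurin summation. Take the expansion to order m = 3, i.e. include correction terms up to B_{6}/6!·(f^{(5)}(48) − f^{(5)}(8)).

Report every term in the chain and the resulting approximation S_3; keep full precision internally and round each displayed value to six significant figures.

S_3 ≈ 0.000780285

The integral term ∫_8^48 1/x^4 dx = 0.000648028.
½[f(8) + f(48)] = ½[0.000244141 + 1.88380e-07] = 0.000122165.
Integral + boundary = 0.000770192.
k=1: B_{2}/(2)! × [f^{(1)}(48) − f^{(1)}(8)] = 1/12 × (-1.56983e-08 − (-0.000122070)) = 1.01712e-05.
Running total after k=1: 0.000780363.
k=2: B_{4}/(4)! × [f^{(3)}(48) − f^{(3)}(8)] = −1/720 × (-2.04406e-10 − (-5.72205e-05)) = -7.94726e-08.
Running total after k=2: 0.000780284.
k=3: B_{6}/(6)! × [f^{(5)}(48) − f^{(5)}(8)] = 1/30240 × (-4.96819e-12 − (-5.00679e-05)) = 1.65568e-09.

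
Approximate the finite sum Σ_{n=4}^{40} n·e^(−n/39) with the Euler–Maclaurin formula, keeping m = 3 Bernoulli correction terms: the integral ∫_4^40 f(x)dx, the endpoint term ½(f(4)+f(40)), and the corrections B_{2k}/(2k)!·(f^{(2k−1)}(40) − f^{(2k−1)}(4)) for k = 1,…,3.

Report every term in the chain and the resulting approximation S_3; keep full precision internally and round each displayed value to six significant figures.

Integral: ∫_4^40 x·e^(−x/39) dx = 408.783.
Endpoint term: (f(4) + f(40))/2 = (3.61008 + 14.3427)/2 = 8.97637.
Integral + boundary = 417.759.
k=1: B_{2}/(2)! × [f^{(1)}(40) − f^{(1)}(4)] = 1/12 × (-0.00919401 − 0.809954) = -0.0682623.
After k=1: 417.691.
k=2: B_{4}/(4)! × [f^{(3)}(40) − f^{(3)}(4)] = −1/720 × (0.000465443 − 0.00171926) = 1.74141e-06.
After k=2: 417.691.
k=3: B_{6}/(6)! × [f^{(5)}(40) − f^{(5)}(4)] = 1/30240 × (6.15997e-07 − 1.91059e-06) = -4.28106e-11.

S_3 ≈ 417.691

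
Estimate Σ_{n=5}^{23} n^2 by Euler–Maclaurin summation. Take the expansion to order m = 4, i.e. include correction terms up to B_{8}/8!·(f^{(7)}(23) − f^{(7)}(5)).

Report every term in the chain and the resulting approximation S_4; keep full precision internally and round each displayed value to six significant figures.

∫_5^23 x^2 dx evaluates to 4014.00.
Endpoint term: (f(5) + f(23))/2 = (25.0000 + 529.000)/2 = 277.000.
Integral + boundary = 4291.00.
Correction k=1: B_{2}/2! · (f^{(1)}(23) − f^{(1)}(5)) = 1/12 · (46.0000 − 10.0000) = 3.00000.
After k=1: 4294.00.
Correction k=2: B_{4}/4! · (f^{(3)}(23) − f^{(3)}(5)) = −1/720 · (0.00000 − 0.00000) = 0.00000.
After k=2: 4294.00.
Correction k=3: B_{6}/6! · (f^{(5)}(23) − f^{(5)}(5)) = 1/30240 · (0.00000 − 0.00000) = 0.00000.
After k=3: 4294.00.
Correction k=4: B_{8}/8! · (f^{(7)}(23) − f^{(7)}(5)) = −1/1209600 · (0.00000 − 0.00000) = 0.00000.

S_4 ≈ 4294.00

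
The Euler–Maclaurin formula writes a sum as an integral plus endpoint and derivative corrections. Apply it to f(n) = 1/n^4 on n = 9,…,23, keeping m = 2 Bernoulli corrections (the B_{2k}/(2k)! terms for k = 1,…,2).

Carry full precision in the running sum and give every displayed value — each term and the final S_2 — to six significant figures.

The integral term ∫_9^23 1/x^4 dx = 0.000429851.
Boundary: ½(f(9) + f(23)) = ½(0.000152416 + 3.57346e-06) = 7.79946e-05.
Running total after boundary: 0.000507845.
k=1: B_{2}/(2)! × [f^{(1)}(23) − f^{(1)}(9)] = 1/12 × (-6.21471e-07 − (-6.77404e-05)) = 5.59324e-06.
Running total after k=1: 0.000513439.
k=2: B_{4}/(4)! × [f^{(3)}(23) − f^{(3)}(9)] = −1/720 × (-3.52441e-08 − (-2.50890e-05)) = -3.47969e-08.

S_2 ≈ 0.000513404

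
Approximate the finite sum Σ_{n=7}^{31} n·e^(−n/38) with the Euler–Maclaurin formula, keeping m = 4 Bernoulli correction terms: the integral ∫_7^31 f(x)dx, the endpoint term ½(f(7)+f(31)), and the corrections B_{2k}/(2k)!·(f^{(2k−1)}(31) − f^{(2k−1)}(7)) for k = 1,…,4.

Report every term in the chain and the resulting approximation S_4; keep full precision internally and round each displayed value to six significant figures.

S_4 ≈ 272.343

Integral: ∫_7^31 x·e^(−x/38) dx = 262.626.
Boundary: ½(f(7) + f(31)) = ½(5.82232 + 13.7110) = 9.76666.
Integral + boundary = 272.393.
k=1: B_{2}/(2)! × [f^{(1)}(31) − f^{(1)}(7)] = 1/12 × (0.0814745 − 0.678542) = -0.0497556.
After k=1: 272.343.
k=2: B_{4}/(4)! × [f^{(3)}(31) − f^{(3)}(7)] = −1/720 × (0.000669013 − 0.00162193) = 1.32349e-06.
After k=2: 272.343.
k=3: B_{6}/(6)! × [f^{(5)}(31) − f^{(5)}(7)] = 1/30240 × (8.87537e-07 − 1.92102e-06) = -3.41760e-11.
After k=3: 272.343.
k=4: B_{8}/(8)! × [f^{(7)}(31) − f^{(7)}(7)] = −1/1209600 × (9.08427e-10 − 1.88284e-09) = 8.05565e-16.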